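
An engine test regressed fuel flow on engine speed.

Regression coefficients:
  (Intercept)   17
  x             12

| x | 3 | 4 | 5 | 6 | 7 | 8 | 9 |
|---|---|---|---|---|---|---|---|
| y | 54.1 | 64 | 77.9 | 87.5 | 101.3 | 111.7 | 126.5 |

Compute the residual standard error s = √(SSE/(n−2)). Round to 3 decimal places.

s = 1.364

x=3: ŷ = 17 + 12·3 = 53; r = 54.1 − 53 = 1.1
x=4: ŷ = 17 + 12·4 = 65; r = 64 − 65 = -1
x=5: ŷ = 17 + 12·5 = 77; r = 77.9 − 77 = 0.9
x=6: ŷ = 17 + 12·6 = 89; r = 87.5 − 89 = -1.5
x=7: ŷ = 17 + 12·7 = 101; r = 101.3 − 101 = 0.3
x=8: ŷ = 17 + 12·8 = 113; r = 111.7 − 113 = -1.3
x=9: ŷ = 17 + 12·9 = 125; r = 126.5 − 125 = 1.5
SSE = 1.21 + 1 + 0.81 + 2.25 + 0.09 + 1.69 + 2.25 = 9.3
s = √(9.3/5) = √1.86 ≈ 1.364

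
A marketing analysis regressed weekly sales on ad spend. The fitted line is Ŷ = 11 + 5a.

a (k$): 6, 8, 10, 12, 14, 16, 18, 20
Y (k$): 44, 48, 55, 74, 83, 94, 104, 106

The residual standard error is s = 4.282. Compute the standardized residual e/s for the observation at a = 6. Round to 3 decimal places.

Ŷ = 11 + 5·6 = 41
e = 44 − 41 = 3
e/s = 3 / 4.282 = 0.701

0.701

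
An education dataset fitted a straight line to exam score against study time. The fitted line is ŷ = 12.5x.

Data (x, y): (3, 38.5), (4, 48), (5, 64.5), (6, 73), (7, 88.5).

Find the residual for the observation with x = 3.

ŷ = 12.5·3 = 37.5
r = 38.5 − 37.5 = 1

r = 1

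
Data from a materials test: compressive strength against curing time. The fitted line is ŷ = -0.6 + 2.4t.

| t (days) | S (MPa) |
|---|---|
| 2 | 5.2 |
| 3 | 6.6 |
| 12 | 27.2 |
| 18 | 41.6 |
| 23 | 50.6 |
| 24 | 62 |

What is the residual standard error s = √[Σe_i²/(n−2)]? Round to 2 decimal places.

s = 3.32

t=2: ŷ = -0.6 + 2.4·2 = 4.2; e = 5.2 − 4.2 = 1
t=3: ŷ = -0.6 + 2.4·3 = 6.6; e = 6.6 − 6.6 = 0
t=12: ŷ = -0.6 + 2.4·12 = 28.2; e = 27.2 − 28.2 = -1
t=18: ŷ = -0.6 + 2.4·18 = 42.6; e = 41.6 − 42.6 = -1
t=23: ŷ = -0.6 + 2.4·23 = 54.6; e = 50.6 − 54.6 = -4
t=24: ŷ = -0.6 + 2.4·24 = 57; e = 62 − 57 = 5
SSE = 1 + 0 + 1 + 1 + 16 + 25 = 44
s = √(44/4) = √11 ≈ 3.32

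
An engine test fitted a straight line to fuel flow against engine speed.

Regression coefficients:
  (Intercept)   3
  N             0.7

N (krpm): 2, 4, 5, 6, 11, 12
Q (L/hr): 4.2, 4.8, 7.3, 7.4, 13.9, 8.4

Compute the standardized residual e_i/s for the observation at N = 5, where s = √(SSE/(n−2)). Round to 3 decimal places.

0.349

N=2: Q̂ = 3 + 0.7·2 = 4.4; e = 4.2 − 4.4 = -0.2
N=4: Q̂ = 3 + 0.7·4 = 5.8; e = 4.8 − 5.8 = -1
N=5: Q̂ = 3 + 0.7·5 = 6.5; e = 7.3 − 6.5 = 0.8
N=6: Q̂ = 3 + 0.7·6 = 7.2; e = 7.4 − 7.2 = 0.2
N=11: Q̂ = 3 + 0.7·11 = 10.7; e = 13.9 − 10.7 = 3.2
N=12: Q̂ = 3 + 0.7·12 = 11.4; e = 8.4 − 11.4 = -3
SSE = 0.04 + 1 + 0.64 + 0.04 + 10.24 + 9 = 20.96
s = √(20.96/4) = 2.2891
e/s = 0.8 / 2.2891 = 0.349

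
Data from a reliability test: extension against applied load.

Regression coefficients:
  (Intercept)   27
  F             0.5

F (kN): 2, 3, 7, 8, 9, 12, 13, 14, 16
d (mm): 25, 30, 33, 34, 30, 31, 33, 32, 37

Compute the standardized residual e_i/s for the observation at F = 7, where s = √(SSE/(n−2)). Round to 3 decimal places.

1.033

F=2: ŷ = 27 + 0.5·2 = 28; e = 25 − 28 = -3
F=3: ŷ = 27 + 0.5·3 = 28.5; e = 30 − 28.5 = 1.5
F=7: ŷ = 27 + 0.5·7 = 30.5; e = 33 − 30.5 = 2.5
F=8: ŷ = 27 + 0.5·8 = 31; e = 34 − 31 = 3
F=9: ŷ = 27 + 0.5·9 = 31.5; e = 30 − 31.5 = -1.5
F=12: ŷ = 27 + 0.5·12 = 33; e = 31 − 33 = -2
F=13: ŷ = 27 + 0.5·13 = 33.5; e = 33 − 33.5 = -0.5
F=14: ŷ = 27 + 0.5·14 = 34; e = 32 − 34 = -2
F=16: ŷ = 27 + 0.5·16 = 35; e = 37 − 35 = 2
SSE = 9 + 2.25 + 6.25 + 9 + 2.25 + 4 + 0.25 + 4 + 4 = 41
s = √(41/7) = 2.42015
e/s = 2.5 / 2.42015 = 1.033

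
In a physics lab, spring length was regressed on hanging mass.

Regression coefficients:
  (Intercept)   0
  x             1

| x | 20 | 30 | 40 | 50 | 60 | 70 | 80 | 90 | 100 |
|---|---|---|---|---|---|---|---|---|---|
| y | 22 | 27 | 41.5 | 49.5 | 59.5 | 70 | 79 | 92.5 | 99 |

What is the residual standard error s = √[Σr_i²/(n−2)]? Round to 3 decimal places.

x=20: ŷ = 20 = 20; r = 22 − 20 = 2
x=30: ŷ = 30 = 30; r = 27 − 30 = -3
x=40: ŷ = 40 = 40; r = 41.5 − 40 = 1.5
x=50: ŷ = 50 = 50; r = 49.5 − 50 = -0.5
x=60: ŷ = 60 = 60; r = 59.5 − 60 = -0.5
x=70: ŷ = 70 = 70; r = 70 − 70 = 0
x=80: ŷ = 80 = 80; r = 79 − 80 = -1
x=90: ŷ = 90 = 90; r = 92.5 − 90 = 2.5
x=100: ŷ = 100 = 100; r = 99 − 100 = -1
SSE = 4 + 9 + 2.25 + 0.25 + 0.25 + 0 + 1 + 6.25 + 1 = 24
s = √(24/7) = √3.42857 ≈ 1.852

s = 1.852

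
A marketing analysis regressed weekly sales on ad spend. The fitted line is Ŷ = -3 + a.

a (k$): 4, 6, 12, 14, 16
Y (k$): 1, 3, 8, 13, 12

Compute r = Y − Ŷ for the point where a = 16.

Ŷ = -3 + 16 = 13
r = 12 − 13 = -1

r = -1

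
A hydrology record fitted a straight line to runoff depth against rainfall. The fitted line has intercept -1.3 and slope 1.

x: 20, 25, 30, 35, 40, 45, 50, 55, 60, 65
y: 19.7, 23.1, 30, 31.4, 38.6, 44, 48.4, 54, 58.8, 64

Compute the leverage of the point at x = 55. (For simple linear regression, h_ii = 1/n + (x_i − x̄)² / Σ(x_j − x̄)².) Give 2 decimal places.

h = 0.18

x̄ = (20 + 25 + 30 + 35 + 40 + 45 + 50 + 55 + 60 + 65)/10 = 42.5
Σ(x − x̄)² = 506.25 + 306.25 + 156.25 + 56.25 + 6.25 + 6.25 + 56.25 + 156.25 + 306.25 + 506.25 = 2062.5
h = 1/10 + (12.5)²/2062.5 = 0.1 + 0.0757576 = 0.18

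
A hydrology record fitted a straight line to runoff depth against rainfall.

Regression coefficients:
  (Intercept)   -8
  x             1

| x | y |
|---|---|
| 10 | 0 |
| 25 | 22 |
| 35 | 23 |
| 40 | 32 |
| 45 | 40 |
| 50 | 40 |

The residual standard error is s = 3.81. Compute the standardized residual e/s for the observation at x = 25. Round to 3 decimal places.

ŷ = -8 + 25 = 17
e = 22 − 17 = 5
e/s = 5 / 3.81 = 1.312

1.312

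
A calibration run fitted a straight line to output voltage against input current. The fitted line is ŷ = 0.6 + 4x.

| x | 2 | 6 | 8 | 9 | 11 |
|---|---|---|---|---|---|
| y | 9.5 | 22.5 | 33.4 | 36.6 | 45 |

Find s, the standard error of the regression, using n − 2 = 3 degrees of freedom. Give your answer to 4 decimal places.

s = 1.4166

x=2: ŷ = 0.6 + 4·2 = 8.6; r = 9.5 − 8.6 = 0.9
x=6: ŷ = 0.6 + 4·6 = 24.6; r = 22.5 − 24.6 = -2.1
x=8: ŷ = 0.6 + 4·8 = 32.6; r = 33.4 − 32.6 = 0.8
x=9: ŷ = 0.6 + 4·9 = 36.6; r = 36.6 − 36.6 = 0
x=11: ŷ = 0.6 + 4·11 = 44.6; r = 45 − 44.6 = 0.4
SSE = 0.81 + 4.41 + 0.64 + 0 + 0.16 = 6.02
s = √(6.02/3) = √2.00667 ≈ 1.4166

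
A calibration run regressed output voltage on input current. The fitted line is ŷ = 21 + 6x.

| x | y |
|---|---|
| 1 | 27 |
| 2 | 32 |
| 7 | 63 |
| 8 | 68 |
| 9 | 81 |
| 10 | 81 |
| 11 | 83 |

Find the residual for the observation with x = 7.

r = 0

ŷ = 21 + 6·7 = 63
r = 63 − 63 = 0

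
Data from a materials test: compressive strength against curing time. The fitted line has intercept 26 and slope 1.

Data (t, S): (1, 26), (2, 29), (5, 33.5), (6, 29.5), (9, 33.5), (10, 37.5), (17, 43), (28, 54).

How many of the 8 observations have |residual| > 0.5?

t=1: Ŝ = 26 + 1 = 27; e = 26 − 27 = -1
t=2: Ŝ = 26 + 2 = 28; e = 29 − 28 = 1
t=5: Ŝ = 26 + 5 = 31; e = 33.5 − 31 = 2.5
t=6: Ŝ = 26 + 6 = 32; e = 29.5 − 32 = -2.5
t=9: Ŝ = 26 + 9 = 35; e = 33.5 − 35 = -1.5
t=10: Ŝ = 26 + 10 = 36; e = 37.5 − 36 = 1.5
t=17: Ŝ = 26 + 17 = 43; e = 43 − 43 = 0
t=28: Ŝ = 26 + 28 = 54; e = 54 − 54 = 0
|e| > 0.5: t=1 (|e|=1), t=2 (|e|=1), t=5 (|e|=2.5), t=6 (|e|=2.5), t=9 (|e|=1.5), t=10 (|e|=1.5) → 6

6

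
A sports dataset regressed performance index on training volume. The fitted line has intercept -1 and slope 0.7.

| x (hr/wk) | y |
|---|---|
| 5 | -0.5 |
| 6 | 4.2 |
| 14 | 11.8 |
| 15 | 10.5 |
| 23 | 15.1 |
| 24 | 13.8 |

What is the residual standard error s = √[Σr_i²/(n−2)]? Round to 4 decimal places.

x=5: ŷ = -1 + 0.7·5 = 2.5; r = -0.5 − 2.5 = -3
x=6: ŷ = -1 + 0.7·6 = 3.2; r = 4.2 − 3.2 = 1
x=14: ŷ = -1 + 0.7·14 = 8.8; r = 11.8 − 8.8 = 3
x=15: ŷ = -1 + 0.7·15 = 9.5; r = 10.5 − 9.5 = 1
x=23: ŷ = -1 + 0.7·23 = 15.1; r = 15.1 − 15.1 = 0
x=24: ŷ = -1 + 0.7·24 = 15.8; r = 13.8 − 15.8 = -2
SSE = 9 + 1 + 9 + 1 + 0 + 4 = 24
s = √(24/4) = √6 ≈ 2.4495

s = 2.4495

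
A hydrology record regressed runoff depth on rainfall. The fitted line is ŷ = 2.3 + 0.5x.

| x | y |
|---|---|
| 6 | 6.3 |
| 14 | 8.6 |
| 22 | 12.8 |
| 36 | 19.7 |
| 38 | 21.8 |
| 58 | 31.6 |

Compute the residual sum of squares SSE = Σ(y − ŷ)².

x=6: ŷ = 2.3 + 0.5·6 = 5.3; r = 6.3 − 5.3 = 1
x=14: ŷ = 2.3 + 0.5·14 = 9.3; r = 8.6 − 9.3 = -0.7
x=22: ŷ = 2.3 + 0.5·22 = 13.3; r = 12.8 − 13.3 = -0.5
x=36: ŷ = 2.3 + 0.5·36 = 20.3; r = 19.7 − 20.3 = -0.6
x=38: ŷ = 2.3 + 0.5·38 = 21.3; r = 21.8 − 21.3 = 0.5
x=58: ŷ = 2.3 + 0.5·58 = 31.3; r = 31.6 − 31.3 = 0.3
SSE = 1 + 0.49 + 0.25 + 0.36 + 0.25 + 0.09 = 2.44

SSE = 2.44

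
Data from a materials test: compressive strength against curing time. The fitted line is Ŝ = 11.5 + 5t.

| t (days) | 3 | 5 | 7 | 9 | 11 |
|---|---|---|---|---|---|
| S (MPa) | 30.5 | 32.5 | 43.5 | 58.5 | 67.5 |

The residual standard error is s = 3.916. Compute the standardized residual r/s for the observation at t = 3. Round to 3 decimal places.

Ŝ = 11.5 + 5·3 = 26.5
r = 30.5 − 26.5 = 4
r/s = 4 / 3.916 = 1.021

1.021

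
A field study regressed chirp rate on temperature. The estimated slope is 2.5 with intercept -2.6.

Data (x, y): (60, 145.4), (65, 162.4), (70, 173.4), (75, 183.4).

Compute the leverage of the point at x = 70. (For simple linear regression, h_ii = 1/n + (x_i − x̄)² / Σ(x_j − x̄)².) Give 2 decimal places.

x̄ = (60 + 65 + 70 + 75)/4 = 67.5
Σ(x − x̄)² = 56.25 + 6.25 + 6.25 + 56.25 = 125
h = 1/4 + (2.5)²/125 = 0.25 + 0.05 = 0.30

h = 0.30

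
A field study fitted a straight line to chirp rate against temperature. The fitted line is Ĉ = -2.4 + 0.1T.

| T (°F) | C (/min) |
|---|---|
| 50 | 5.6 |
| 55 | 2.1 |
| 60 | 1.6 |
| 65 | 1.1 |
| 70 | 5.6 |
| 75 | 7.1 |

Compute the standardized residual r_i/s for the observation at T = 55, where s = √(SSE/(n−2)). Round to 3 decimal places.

T=50: Ĉ = -2.4 + 0.1·50 = 2.6; r = 5.6 − 2.6 = 3
T=55: Ĉ = -2.4 + 0.1·55 = 3.1; r = 2.1 − 3.1 = -1
T=60: Ĉ = -2.4 + 0.1·60 = 3.6; r = 1.6 − 3.6 = -2
T=65: Ĉ = -2.4 + 0.1·65 = 4.1; r = 1.1 − 4.1 = -3
T=70: Ĉ = -2.4 + 0.1·70 = 4.6; r = 5.6 − 4.6 = 1
T=75: Ĉ = -2.4 + 0.1·75 = 5.1; r = 7.1 − 5.1 = 2
SSE = 9 + 1 + 4 + 9 + 1 + 4 = 28
s = √(28/4) = 2.64575
r/s = -1 / 2.64575 = -0.378

-0.378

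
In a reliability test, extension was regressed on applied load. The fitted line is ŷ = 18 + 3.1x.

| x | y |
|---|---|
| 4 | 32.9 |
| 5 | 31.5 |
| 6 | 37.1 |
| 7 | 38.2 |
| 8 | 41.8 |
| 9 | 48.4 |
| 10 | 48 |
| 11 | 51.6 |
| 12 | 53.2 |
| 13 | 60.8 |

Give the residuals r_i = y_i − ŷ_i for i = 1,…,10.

x=4: ŷ = 18 + 3.1·4 = 30.4; r = 32.9 − 30.4 = 2.5
x=5: ŷ = 18 + 3.1·5 = 33.5; r = 31.5 − 33.5 = -2
x=6: ŷ = 18 + 3.1·6 = 36.6; r = 37.1 − 36.6 = 0.5
x=7: ŷ = 18 + 3.1·7 = 39.7; r = 38.2 − 39.7 = -1.5
x=8: ŷ = 18 + 3.1·8 = 42.8; r = 41.8 − 42.8 = -1
x=9: ŷ = 18 + 3.1·9 = 45.9; r = 48.4 − 45.9 = 2.5
x=10: ŷ = 18 + 3.1·10 = 49; r = 48 − 49 = -1
x=11: ŷ = 18 + 3.1·11 = 52.1; r = 51.6 − 52.1 = -0.5
x=12: ŷ = 18 + 3.1·12 = 55.2; r = 53.2 − 55.2 = -2
x=13: ŷ = 18 + 3.1·13 = 58.3; r = 60.8 − 58.3 = 2.5

2.5, -2, 0.5, -1.5, -1, 2.5, -1, -0.5, -2, 2.5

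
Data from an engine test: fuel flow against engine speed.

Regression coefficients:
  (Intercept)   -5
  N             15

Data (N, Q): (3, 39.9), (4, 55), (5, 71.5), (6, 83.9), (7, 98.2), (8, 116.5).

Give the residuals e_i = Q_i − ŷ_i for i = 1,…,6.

N=3: ŷ = -5 + 15·3 = 40; e = 39.9 − 40 = -0.1
N=4: ŷ = -5 + 15·4 = 55; e = 55 − 55 = 0
N=5: ŷ = -5 + 15·5 = 70; e = 71.5 − 70 = 1.5
N=6: ŷ = -5 + 15·6 = 85; e = 83.9 − 85 = -1.1
N=7: ŷ = -5 + 15·7 = 100; e = 98.2 − 100 = -1.8
N=8: ŷ = -5 + 15·8 = 115; e = 116.5 − 115 = 1.5

-0.1, 0, 1.5, -1.1, -1.8, 1.5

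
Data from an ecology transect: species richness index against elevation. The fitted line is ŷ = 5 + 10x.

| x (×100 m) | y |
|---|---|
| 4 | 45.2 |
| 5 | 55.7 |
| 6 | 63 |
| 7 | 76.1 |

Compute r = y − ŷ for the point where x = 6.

r = -2

ŷ = 5 + 10·6 = 65
r = 63 − 65 = -2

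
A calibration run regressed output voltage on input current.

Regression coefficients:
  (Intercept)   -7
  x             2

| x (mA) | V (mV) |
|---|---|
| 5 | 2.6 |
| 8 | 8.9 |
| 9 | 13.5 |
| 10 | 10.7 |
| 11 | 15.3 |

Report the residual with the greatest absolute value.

e = 2.5

x=5: V̂ = -7 + 2·5 = 3; e = 2.6 − 3 = -0.4
x=8: V̂ = -7 + 2·8 = 9; e = 8.9 − 9 = -0.1
x=9: V̂ = -7 + 2·9 = 11; e = 13.5 − 11 = 2.5
x=10: V̂ = -7 + 2·10 = 13; e = 10.7 − 13 = -2.3
x=11: V̂ = -7 + 2·11 = 15; e = 15.3 − 15 = 0.3
Largest |e| is 2.5 at x = 9, residual 2.5.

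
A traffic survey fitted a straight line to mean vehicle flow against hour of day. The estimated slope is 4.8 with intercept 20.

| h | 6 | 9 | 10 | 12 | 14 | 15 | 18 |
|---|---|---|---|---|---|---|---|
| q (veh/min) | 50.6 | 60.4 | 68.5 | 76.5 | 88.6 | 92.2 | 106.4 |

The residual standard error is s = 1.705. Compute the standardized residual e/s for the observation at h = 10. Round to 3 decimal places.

0.293

q̂ = 20 + 4.8·10 = 68
e = 68.5 − 68 = 0.5
e/s = 0.5 / 1.705 = 0.293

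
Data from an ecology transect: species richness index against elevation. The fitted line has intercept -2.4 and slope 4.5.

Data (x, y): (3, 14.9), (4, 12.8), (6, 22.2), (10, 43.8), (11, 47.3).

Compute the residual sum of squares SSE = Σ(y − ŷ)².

x=3: ŷ = -2.4 + 4.5·3 = 11.1; r = 14.9 − 11.1 = 3.8
x=4: ŷ = -2.4 + 4.5·4 = 15.6; r = 12.8 − 15.6 = -2.8
x=6: ŷ = -2.4 + 4.5·6 = 24.6; r = 22.2 − 24.6 = -2.4
x=10: ŷ = -2.4 + 4.5·10 = 42.6; r = 43.8 − 42.6 = 1.2
x=11: ŷ = -2.4 + 4.5·11 = 47.1; r = 47.3 − 47.1 = 0.2
SSE = 14.44 + 7.84 + 5.76 + 1.44 + 0.04 = 29.52

SSE = 29.52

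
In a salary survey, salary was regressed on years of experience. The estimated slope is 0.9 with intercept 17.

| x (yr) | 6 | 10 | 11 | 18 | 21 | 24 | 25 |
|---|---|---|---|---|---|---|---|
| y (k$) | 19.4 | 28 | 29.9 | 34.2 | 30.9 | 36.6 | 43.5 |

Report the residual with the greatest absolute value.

e = -5

x=6: ŷ = 17 + 0.9·6 = 22.4; e = 19.4 − 22.4 = -3
x=10: ŷ = 17 + 0.9·10 = 26; e = 28 − 26 = 2
x=11: ŷ = 17 + 0.9·11 = 26.9; e = 29.9 − 26.9 = 3
x=18: ŷ = 17 + 0.9·18 = 33.2; e = 34.2 − 33.2 = 1
x=21: ŷ = 17 + 0.9·21 = 35.9; e = 30.9 − 35.9 = -5
x=24: ŷ = 17 + 0.9·24 = 38.6; e = 36.6 − 38.6 = -2
x=25: ŷ = 17 + 0.9·25 = 39.5; e = 43.5 − 39.5 = 4
Largest |e| is 5 at x = 21, residual -5.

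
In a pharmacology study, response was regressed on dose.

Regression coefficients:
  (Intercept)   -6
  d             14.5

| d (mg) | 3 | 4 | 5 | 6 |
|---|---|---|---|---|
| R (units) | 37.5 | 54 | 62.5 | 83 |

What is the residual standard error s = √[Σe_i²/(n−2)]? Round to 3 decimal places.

s = 3.464

d=3: ŷ = -6 + 14.5·3 = 37.5; e = 37.5 − 37.5 = 0
d=4: ŷ = -6 + 14.5·4 = 52; e = 54 − 52 = 2
d=5: ŷ = -6 + 14.5·5 = 66.5; e = 62.5 − 66.5 = -4
d=6: ŷ = -6 + 14.5·6 = 81; e = 83 − 81 = 2
SSE = 0 + 4 + 16 + 4 = 24
s = √(24/2) = √12 ≈ 3.464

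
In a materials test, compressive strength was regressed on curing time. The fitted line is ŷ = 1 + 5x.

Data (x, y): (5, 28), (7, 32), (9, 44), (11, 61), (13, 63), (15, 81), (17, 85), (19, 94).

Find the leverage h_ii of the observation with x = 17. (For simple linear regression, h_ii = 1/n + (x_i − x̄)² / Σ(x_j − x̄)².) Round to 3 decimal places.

x̄ = (5 + 7 + 9 + 11 + 13 + 15 + 17 + 19)/8 = 12
Σ(x − x̄)² = 49 + 25 + 9 + 1 + 1 + 9 + 25 + 49 = 168
h = 1/8 + (5)²/168 = 0.125 + 0.14881 = 0.274

h = 0.274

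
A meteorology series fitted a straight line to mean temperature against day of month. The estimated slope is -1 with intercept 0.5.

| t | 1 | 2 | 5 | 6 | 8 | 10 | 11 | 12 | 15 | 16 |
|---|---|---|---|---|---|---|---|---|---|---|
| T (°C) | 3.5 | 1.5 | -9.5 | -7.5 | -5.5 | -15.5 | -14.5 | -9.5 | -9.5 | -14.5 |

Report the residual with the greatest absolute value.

r = -6

t=1: ŷ = 0.5 − 1 = -0.5; r = 3.5 − (-0.5) = 4
t=2: ŷ = 0.5 − 2 = -1.5; r = 1.5 − (-1.5) = 3
t=5: ŷ = 0.5 − 5 = -4.5; r = -9.5 − (-4.5) = -5
t=6: ŷ = 0.5 − 6 = -5.5; r = -7.5 − (-5.5) = -2
t=8: ŷ = 0.5 − 8 = -7.5; r = -5.5 − (-7.5) = 2
t=10: ŷ = 0.5 − 10 = -9.5; r = -15.5 − (-9.5) = -6
t=11: ŷ = 0.5 − 11 = -10.5; r = -14.5 − (-10.5) = -4
t=12: ŷ = 0.5 − 12 = -11.5; r = -9.5 − (-11.5) = 2
t=15: ŷ = 0.5 − 15 = -14.5; r = -9.5 − (-14.5) = 5
t=16: ŷ = 0.5 − 16 = -15.5; r = -14.5 − (-15.5) = 1
Largest |r| is 6 at t = 10, residual -6.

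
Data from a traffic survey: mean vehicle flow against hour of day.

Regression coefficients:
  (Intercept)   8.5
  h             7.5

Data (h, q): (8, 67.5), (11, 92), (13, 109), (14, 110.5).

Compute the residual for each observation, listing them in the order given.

h=8: q̂ = 8.5 + 7.5·8 = 68.5; e = 67.5 − 68.5 = -1
h=11: q̂ = 8.5 + 7.5·11 = 91; e = 92 − 91 = 1
h=13: q̂ = 8.5 + 7.5·13 = 106; e = 109 − 106 = 3
h=14: q̂ = 8.5 + 7.5·14 = 113.5; e = 110.5 − 113.5 = -3

-1, 1, 3, -3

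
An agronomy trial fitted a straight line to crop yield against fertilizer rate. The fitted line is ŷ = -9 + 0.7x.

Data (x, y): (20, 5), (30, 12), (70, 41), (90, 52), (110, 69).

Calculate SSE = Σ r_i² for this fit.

SSE = 6

x=20: ŷ = -9 + 0.7·20 = 5; r = 5 − 5 = 0
x=30: ŷ = -9 + 0.7·30 = 12; r = 12 − 12 = 0
x=70: ŷ = -9 + 0.7·70 = 40; r = 41 − 40 = 1
x=90: ŷ = -9 + 0.7·90 = 54; r = 52 − 54 = -2
x=110: ŷ = -9 + 0.7·110 = 68; r = 69 − 68 = 1
SSE = 0 + 0 + 1 + 4 + 1 = 6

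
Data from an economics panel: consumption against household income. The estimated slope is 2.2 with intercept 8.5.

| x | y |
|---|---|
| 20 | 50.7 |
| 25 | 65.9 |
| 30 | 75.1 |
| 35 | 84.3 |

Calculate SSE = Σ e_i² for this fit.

x=20: ŷ = 8.5 + 2.2·20 = 52.5; e = 50.7 − 52.5 = -1.8
x=25: ŷ = 8.5 + 2.2·25 = 63.5; e = 65.9 − 63.5 = 2.4
x=30: ŷ = 8.5 + 2.2·30 = 74.5; e = 75.1 − 74.5 = 0.6
x=35: ŷ = 8.5 + 2.2·35 = 85.5; e = 84.3 − 85.5 = -1.2
SSE = 3.24 + 5.76 + 0.36 + 1.44 = 10.8

SSE = 10.8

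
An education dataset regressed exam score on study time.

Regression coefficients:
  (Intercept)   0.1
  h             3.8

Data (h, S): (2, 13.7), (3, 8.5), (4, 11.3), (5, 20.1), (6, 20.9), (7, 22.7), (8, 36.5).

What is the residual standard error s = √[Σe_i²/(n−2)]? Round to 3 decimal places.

h=2: ŷ = 0.1 + 3.8·2 = 7.7; e = 13.7 − 7.7 = 6
h=3: ŷ = 0.1 + 3.8·3 = 11.5; e = 8.5 − 11.5 = -3
h=4: ŷ = 0.1 + 3.8·4 = 15.3; e = 11.3 − 15.3 = -4
h=5: ŷ = 0.1 + 3.8·5 = 19.1; e = 20.1 − 19.1 = 1
h=6: ŷ = 0.1 + 3.8·6 = 22.9; e = 20.9 − 22.9 = -2
h=7: ŷ = 0.1 + 3.8·7 = 26.7; e = 22.7 − 26.7 = -4
h=8: ŷ = 0.1 + 3.8·8 = 30.5; e = 36.5 − 30.5 = 6
SSE = 36 + 9 + 16 + 1 + 4 + 16 + 36 = 118
s = √(118/5) = √23.6 ≈ 4.858

s = 4.858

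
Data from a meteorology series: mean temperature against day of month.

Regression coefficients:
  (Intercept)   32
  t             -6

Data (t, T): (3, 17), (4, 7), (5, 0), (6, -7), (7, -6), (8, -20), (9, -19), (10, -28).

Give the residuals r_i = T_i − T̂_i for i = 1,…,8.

t=3: T̂ = 32 − 6·3 = 14; r = 17 − 14 = 3
t=4: T̂ = 32 − 6·4 = 8; r = 7 − 8 = -1
t=5: T̂ = 32 − 6·5 = 2; r = 0 − 2 = -2
t=6: T̂ = 32 − 6·6 = -4; r = -7 − (-4) = -3
t=7: T̂ = 32 − 6·7 = -10; r = -6 − (-10) = 4
t=8: T̂ = 32 − 6·8 = -16; r = -20 − (-16) = -4
t=9: T̂ = 32 − 6·9 = -22; r = -19 − (-22) = 3
t=10: T̂ = 32 − 6·10 = -28; r = -28 − (-28) = 0

3, -1, -2, -3, 4, -4, 3, 0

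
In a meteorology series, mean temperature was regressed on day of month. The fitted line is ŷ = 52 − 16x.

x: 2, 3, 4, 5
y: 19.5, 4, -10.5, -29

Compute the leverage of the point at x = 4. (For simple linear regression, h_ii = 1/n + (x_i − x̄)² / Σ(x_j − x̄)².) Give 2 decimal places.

h = 0.30

x̄ = (2 + 3 + 4 + 5)/4 = 3.5
Σ(x − x̄)² = 2.25 + 0.25 + 0.25 + 2.25 = 5
h = 1/4 + (0.5)²/5 = 0.25 + 0.05 = 0.30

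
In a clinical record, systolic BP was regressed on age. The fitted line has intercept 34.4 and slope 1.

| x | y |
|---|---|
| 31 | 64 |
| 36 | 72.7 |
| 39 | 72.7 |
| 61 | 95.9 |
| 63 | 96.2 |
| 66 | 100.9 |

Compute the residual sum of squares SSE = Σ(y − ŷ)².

x=31: ŷ = 34.4 + 31 = 65.4; r = 64 − 65.4 = -1.4
x=36: ŷ = 34.4 + 36 = 70.4; r = 72.7 − 70.4 = 2.3
x=39: ŷ = 34.4 + 39 = 73.4; r = 72.7 − 73.4 = -0.7
x=61: ŷ = 34.4 + 61 = 95.4; r = 95.9 − 95.4 = 0.5
x=63: ŷ = 34.4 + 63 = 97.4; r = 96.2 − 97.4 = -1.2
x=66: ŷ = 34.4 + 66 = 100.4; r = 100.9 − 100.4 = 0.5
SSE = 1.96 + 5.29 + 0.49 + 0.25 + 1.44 + 0.25 = 9.68

SSE = 9.68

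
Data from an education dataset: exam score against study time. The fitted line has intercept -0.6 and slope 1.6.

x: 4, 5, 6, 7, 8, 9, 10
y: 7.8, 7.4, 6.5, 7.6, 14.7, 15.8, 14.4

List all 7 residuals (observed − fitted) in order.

x=4: ŷ = -0.6 + 1.6·4 = 5.8; r = 7.8 − 5.8 = 2
x=5: ŷ = -0.6 + 1.6·5 = 7.4; r = 7.4 − 7.4 = 0
x=6: ŷ = -0.6 + 1.6·6 = 9; r = 6.5 − 9 = -2.5
x=7: ŷ = -0.6 + 1.6·7 = 10.6; r = 7.6 − 10.6 = -3
x=8: ŷ = -0.6 + 1.6·8 = 12.2; r = 14.7 − 12.2 = 2.5
x=9: ŷ = -0.6 + 1.6·9 = 13.8; r = 15.8 − 13.8 = 2
x=10: ŷ = -0.6 + 1.6·10 = 15.4; r = 14.4 − 15.4 = -1

2, 0, -2.5, -3, 2.5, 2, -1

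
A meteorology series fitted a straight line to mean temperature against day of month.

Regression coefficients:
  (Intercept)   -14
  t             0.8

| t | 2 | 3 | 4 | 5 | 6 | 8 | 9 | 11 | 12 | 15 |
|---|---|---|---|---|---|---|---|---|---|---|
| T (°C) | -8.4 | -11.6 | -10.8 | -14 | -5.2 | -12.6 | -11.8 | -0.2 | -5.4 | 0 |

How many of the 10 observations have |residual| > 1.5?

t=2: ŷ = -14 + 0.8·2 = -12.4; e = -8.4 − (-12.4) = 4
t=3: ŷ = -14 + 0.8·3 = -11.6; e = -11.6 − (-11.6) = 0
t=4: ŷ = -14 + 0.8·4 = -10.8; e = -10.8 − (-10.8) = 0
t=5: ŷ = -14 + 0.8·5 = -10; e = -14 − (-10) = -4
t=6: ŷ = -14 + 0.8·6 = -9.2; e = -5.2 − (-9.2) = 4
t=8: ŷ = -14 + 0.8·8 = -7.6; e = -12.6 − (-7.6) = -5
t=9: ŷ = -14 + 0.8·9 = -6.8; e = -11.8 − (-6.8) = -5
t=11: ŷ = -14 + 0.8·11 = -5.2; e = -0.2 − (-5.2) = 5
t=12: ŷ = -14 + 0.8·12 = -4.4; e = -5.4 − (-4.4) = -1
t=15: ŷ = -14 + 0.8·15 = -2; e = 0 − (-2) = 2
|e| > 1.5: t=2 (|e|=4), t=5 (|e|=4), t=6 (|e|=4), t=8 (|e|=5), t=9 (|e|=5), t=11 (|e|=5), t=15 (|e|=2) → 7

7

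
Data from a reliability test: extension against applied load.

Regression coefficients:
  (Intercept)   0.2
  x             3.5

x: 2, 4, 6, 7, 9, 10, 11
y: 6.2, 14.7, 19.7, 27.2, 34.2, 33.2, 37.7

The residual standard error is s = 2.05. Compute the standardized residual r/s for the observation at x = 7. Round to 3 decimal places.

1.220

ŷ = 0.2 + 3.5·7 = 24.7
r = 27.2 − 24.7 = 2.5
r/s = 2.5 / 2.05 = 1.220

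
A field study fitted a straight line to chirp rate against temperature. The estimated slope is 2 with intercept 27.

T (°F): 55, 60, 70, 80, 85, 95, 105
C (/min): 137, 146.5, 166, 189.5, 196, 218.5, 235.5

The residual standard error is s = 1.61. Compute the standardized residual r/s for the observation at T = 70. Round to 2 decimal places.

-0.62

ŷ = 27 + 2·70 = 167
r = 166 − 167 = -1
r/s = -1 / 1.61 = -0.62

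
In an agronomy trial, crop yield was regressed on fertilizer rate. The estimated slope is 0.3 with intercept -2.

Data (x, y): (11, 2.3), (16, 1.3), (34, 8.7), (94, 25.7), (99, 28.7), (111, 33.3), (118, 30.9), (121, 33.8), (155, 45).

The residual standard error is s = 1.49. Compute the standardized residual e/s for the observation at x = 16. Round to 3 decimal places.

ŷ = -2 + 0.3·16 = 2.8
e = 1.3 − 2.8 = -1.5
e/s = -1.5 / 1.49 = -1.007

-1.007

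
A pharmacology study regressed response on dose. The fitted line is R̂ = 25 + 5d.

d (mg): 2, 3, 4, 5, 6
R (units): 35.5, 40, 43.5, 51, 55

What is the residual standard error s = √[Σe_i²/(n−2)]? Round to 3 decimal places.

d=2: R̂ = 25 + 5·2 = 35; e = 35.5 − 35 = 0.5
d=3: R̂ = 25 + 5·3 = 40; e = 40 − 40 = 0
d=4: R̂ = 25 + 5·4 = 45; e = 43.5 − 45 = -1.5
d=5: R̂ = 25 + 5·5 = 50; e = 51 − 50 = 1
d=6: R̂ = 25 + 5·6 = 55; e = 55 − 55 = 0
SSE = 0.25 + 0 + 2.25 + 1 + 0 = 3.5
s = √(3.5/3) = √1.16667 ≈ 1.080

s = 1.080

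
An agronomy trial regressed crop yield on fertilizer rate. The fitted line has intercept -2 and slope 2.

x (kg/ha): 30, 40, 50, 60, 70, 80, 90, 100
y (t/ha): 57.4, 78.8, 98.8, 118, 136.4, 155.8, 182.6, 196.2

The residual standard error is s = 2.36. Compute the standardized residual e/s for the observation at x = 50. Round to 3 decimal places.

ŷ = -2 + 2·50 = 98
e = 98.8 − 98 = 0.8
e/s = 0.8 / 2.36 = 0.339

0.339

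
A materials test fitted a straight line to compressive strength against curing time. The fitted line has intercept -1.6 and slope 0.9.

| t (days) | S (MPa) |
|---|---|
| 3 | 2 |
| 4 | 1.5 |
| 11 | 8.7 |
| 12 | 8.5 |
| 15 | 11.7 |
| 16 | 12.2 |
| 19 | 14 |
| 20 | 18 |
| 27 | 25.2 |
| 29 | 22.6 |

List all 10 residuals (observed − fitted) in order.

0.9, -0.5, 0.4, -0.7, -0.2, -0.6, -1.5, 1.6, 2.5, -1.9

t=3: Ŝ = -1.6 + 0.9·3 = 1.1; e = 2 − 1.1 = 0.9
t=4: Ŝ = -1.6 + 0.9·4 = 2; e = 1.5 − 2 = -0.5
t=11: Ŝ = -1.6 + 0.9·11 = 8.3; e = 8.7 − 8.3 = 0.4
t=12: Ŝ = -1.6 + 0.9·12 = 9.2; e = 8.5 − 9.2 = -0.7
t=15: Ŝ = -1.6 + 0.9·15 = 11.9; e = 11.7 − 11.9 = -0.2
t=16: Ŝ = -1.6 + 0.9·16 = 12.8; e = 12.2 − 12.8 = -0.6
t=19: Ŝ = -1.6 + 0.9·19 = 15.5; e = 14 − 15.5 = -1.5
t=20: Ŝ = -1.6 + 0.9·20 = 16.4; e = 18 − 16.4 = 1.6
t=27: Ŝ = -1.6 + 0.9·27 = 22.7; e = 25.2 − 22.7 = 2.5
t=29: Ŝ = -1.6 + 0.9·29 = 24.5; e = 22.6 − 24.5 = -1.9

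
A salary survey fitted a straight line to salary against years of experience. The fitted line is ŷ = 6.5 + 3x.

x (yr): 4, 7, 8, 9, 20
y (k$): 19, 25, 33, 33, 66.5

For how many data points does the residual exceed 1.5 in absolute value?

x=4: ŷ = 6.5 + 3·4 = 18.5; r = 19 − 18.5 = 0.5
x=7: ŷ = 6.5 + 3·7 = 27.5; r = 25 − 27.5 = -2.5
x=8: ŷ = 6.5 + 3·8 = 30.5; r = 33 − 30.5 = 2.5
x=9: ŷ = 6.5 + 3·9 = 33.5; r = 33 − 33.5 = -0.5
x=20: ŷ = 6.5 + 3·20 = 66.5; r = 66.5 − 66.5 = 0
|r| > 1.5: x=7 (|r|=2.5), x=8 (|r|=2.5) → 2

2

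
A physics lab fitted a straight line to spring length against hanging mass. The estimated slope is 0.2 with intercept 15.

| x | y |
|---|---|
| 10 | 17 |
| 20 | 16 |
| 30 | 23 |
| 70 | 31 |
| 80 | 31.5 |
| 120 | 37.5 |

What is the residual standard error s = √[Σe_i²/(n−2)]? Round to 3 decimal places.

x=10: ŷ = 15 + 0.2·10 = 17; e = 17 − 17 = 0
x=20: ŷ = 15 + 0.2·20 = 19; e = 16 − 19 = -3
x=30: ŷ = 15 + 0.2·30 = 21; e = 23 − 21 = 2
x=70: ŷ = 15 + 0.2·70 = 29; e = 31 − 29 = 2
x=80: ŷ = 15 + 0.2·80 = 31; e = 31.5 − 31 = 0.5
x=120: ŷ = 15 + 0.2·120 = 39; e = 37.5 − 39 = -1.5
SSE = 0 + 9 + 4 + 4 + 0.25 + 2.25 = 19.5
s = √(19.5/4) = √4.875 ≈ 2.208

s = 2.208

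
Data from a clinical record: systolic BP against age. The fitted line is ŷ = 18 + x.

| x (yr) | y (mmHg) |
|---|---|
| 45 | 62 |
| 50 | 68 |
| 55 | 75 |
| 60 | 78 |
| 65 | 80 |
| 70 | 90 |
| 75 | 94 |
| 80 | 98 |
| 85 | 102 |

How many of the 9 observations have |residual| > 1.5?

x=45: ŷ = 18 + 45 = 63; e = 62 − 63 = -1
x=50: ŷ = 18 + 50 = 68; e = 68 − 68 = 0
x=55: ŷ = 18 + 55 = 73; e = 75 − 73 = 2
x=60: ŷ = 18 + 60 = 78; e = 78 − 78 = 0
x=65: ŷ = 18 + 65 = 83; e = 80 − 83 = -3
x=70: ŷ = 18 + 70 = 88; e = 90 − 88 = 2
x=75: ŷ = 18 + 75 = 93; e = 94 − 93 = 1
x=80: ŷ = 18 + 80 = 98; e = 98 − 98 = 0
x=85: ŷ = 18 + 85 = 103; e = 102 − 103 = -1
|e| > 1.5: x=55 (|e|=2), x=65 (|e|=3), x=70 (|e|=2) → 3

3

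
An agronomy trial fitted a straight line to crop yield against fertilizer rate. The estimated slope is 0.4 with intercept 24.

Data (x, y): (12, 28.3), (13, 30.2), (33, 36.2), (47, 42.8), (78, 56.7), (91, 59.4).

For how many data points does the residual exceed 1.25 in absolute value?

1

x=12: ŷ = 24 + 0.4·12 = 28.8; r = 28.3 − 28.8 = -0.5
x=13: ŷ = 24 + 0.4·13 = 29.2; r = 30.2 − 29.2 = 1
x=33: ŷ = 24 + 0.4·33 = 37.2; r = 36.2 − 37.2 = -1
x=47: ŷ = 24 + 0.4·47 = 42.8; r = 42.8 − 42.8 = 0
x=78: ŷ = 24 + 0.4·78 = 55.2; r = 56.7 − 55.2 = 1.5
x=91: ŷ = 24 + 0.4·91 = 60.4; r = 59.4 − 60.4 = -1
|r| > 1.25: x=78 (|r|=1.5) → 1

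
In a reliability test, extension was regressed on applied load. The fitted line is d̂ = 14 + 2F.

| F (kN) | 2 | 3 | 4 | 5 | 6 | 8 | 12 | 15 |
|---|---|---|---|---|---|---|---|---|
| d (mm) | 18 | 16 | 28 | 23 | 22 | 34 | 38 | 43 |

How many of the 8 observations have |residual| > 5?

1

F=2: d̂ = 14 + 2·2 = 18; r = 18 − 18 = 0
F=3: d̂ = 14 + 2·3 = 20; r = 16 − 20 = -4
F=4: d̂ = 14 + 2·4 = 22; r = 28 − 22 = 6
F=5: d̂ = 14 + 2·5 = 24; r = 23 − 24 = -1
F=6: d̂ = 14 + 2·6 = 26; r = 22 − 26 = -4
F=8: d̂ = 14 + 2·8 = 30; r = 34 − 30 = 4
F=12: d̂ = 14 + 2·12 = 38; r = 38 − 38 = 0
F=15: d̂ = 14 + 2·15 = 44; r = 43 − 44 = -1
|r| > 5: F=4 (|r|=6) → 1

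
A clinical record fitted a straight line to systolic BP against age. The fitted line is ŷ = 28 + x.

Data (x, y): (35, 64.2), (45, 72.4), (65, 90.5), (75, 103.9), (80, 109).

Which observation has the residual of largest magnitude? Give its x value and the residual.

x = 65, r = -2.5

x=35: ŷ = 28 + 35 = 63; r = 64.2 − 63 = 1.2
x=45: ŷ = 28 + 45 = 73; r = 72.4 − 73 = -0.6
x=65: ŷ = 28 + 65 = 93; r = 90.5 − 93 = -2.5
x=75: ŷ = 28 + 75 = 103; r = 103.9 − 103 = 0.9
x=80: ŷ = 28 + 80 = 108; r = 109 − 108 = 1
Largest |r| is 2.5 at x = 65, residual -2.5.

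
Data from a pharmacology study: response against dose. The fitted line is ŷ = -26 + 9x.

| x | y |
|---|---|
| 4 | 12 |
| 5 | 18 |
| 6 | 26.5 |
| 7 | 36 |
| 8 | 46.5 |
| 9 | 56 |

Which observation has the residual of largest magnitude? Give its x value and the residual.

x=4: ŷ = -26 + 9·4 = 10; e = 12 − 10 = 2
x=5: ŷ = -26 + 9·5 = 19; e = 18 − 19 = -1
x=6: ŷ = -26 + 9·6 = 28; e = 26.5 − 28 = -1.5
x=7: ŷ = -26 + 9·7 = 37; e = 36 − 37 = -1
x=8: ŷ = -26 + 9·8 = 46; e = 46.5 − 46 = 0.5
x=9: ŷ = -26 + 9·9 = 55; e = 56 − 55 = 1
Largest |e| is 2 at x = 4, residual 2.

x = 4, e = 2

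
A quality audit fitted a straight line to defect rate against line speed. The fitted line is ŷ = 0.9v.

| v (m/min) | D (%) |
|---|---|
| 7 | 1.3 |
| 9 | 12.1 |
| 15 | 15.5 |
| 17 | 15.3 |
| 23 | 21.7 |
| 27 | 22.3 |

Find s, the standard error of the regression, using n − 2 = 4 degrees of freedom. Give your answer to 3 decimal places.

s = 3.536

v=7: ŷ = 0.9·7 = 6.3; r = 1.3 − 6.3 = -5
v=9: ŷ = 0.9·9 = 8.1; r = 12.1 − 8.1 = 4
v=15: ŷ = 0.9·15 = 13.5; r = 15.5 − 13.5 = 2
v=17: ŷ = 0.9·17 = 15.3; r = 15.3 − 15.3 = 0
v=23: ŷ = 0.9·23 = 20.7; r = 21.7 − 20.7 = 1
v=27: ŷ = 0.9·27 = 24.3; r = 22.3 − 24.3 = -2
SSE = 25 + 16 + 4 + 0 + 1 + 4 = 50
s = √(50/4) = √12.5 ≈ 3.536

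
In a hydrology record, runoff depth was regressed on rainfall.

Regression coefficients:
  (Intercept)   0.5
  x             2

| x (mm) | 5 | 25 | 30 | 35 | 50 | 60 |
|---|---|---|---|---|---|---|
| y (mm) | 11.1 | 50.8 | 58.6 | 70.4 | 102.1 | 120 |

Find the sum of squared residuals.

SSE = 6.88

x=5: ŷ = 0.5 + 2·5 = 10.5; e = 11.1 − 10.5 = 0.6
x=25: ŷ = 0.5 + 2·25 = 50.5; e = 50.8 − 50.5 = 0.3
x=30: ŷ = 0.5 + 2·30 = 60.5; e = 58.6 − 60.5 = -1.9
x=35: ŷ = 0.5 + 2·35 = 70.5; e = 70.4 − 70.5 = -0.1
x=50: ŷ = 0.5 + 2·50 = 100.5; e = 102.1 − 100.5 = 1.6
x=60: ŷ = 0.5 + 2·60 = 120.5; e = 120 − 120.5 = -0.5
SSE = 0.36 + 0.09 + 3.61 + 0.01 + 2.56 + 0.25 = 6.88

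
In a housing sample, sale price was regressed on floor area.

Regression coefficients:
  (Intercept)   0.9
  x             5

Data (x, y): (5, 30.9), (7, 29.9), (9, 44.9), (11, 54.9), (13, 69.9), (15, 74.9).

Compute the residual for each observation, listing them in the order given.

x=5: ŷ = 0.9 + 5·5 = 25.9; e = 30.9 − 25.9 = 5
x=7: ŷ = 0.9 + 5·7 = 35.9; e = 29.9 − 35.9 = -6
x=9: ŷ = 0.9 + 5·9 = 45.9; e = 44.9 − 45.9 = -1
x=11: ŷ = 0.9 + 5·11 = 55.9; e = 54.9 − 55.9 = -1
x=13: ŷ = 0.9 + 5·13 = 65.9; e = 69.9 − 65.9 = 4
x=15: ŷ = 0.9 + 5·15 = 75.9; e = 74.9 − 75.9 = -1

5, -6, -1, -1, 4, -1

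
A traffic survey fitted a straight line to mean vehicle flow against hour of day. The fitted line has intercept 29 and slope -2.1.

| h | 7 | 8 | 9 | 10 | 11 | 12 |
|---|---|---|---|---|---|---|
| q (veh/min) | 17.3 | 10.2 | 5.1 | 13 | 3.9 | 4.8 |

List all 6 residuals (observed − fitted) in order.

3, -2, -5, 5, -2, 1

h=7: ŷ = 29 − 2.1·7 = 14.3; r = 17.3 − 14.3 = 3
h=8: ŷ = 29 − 2.1·8 = 12.2; r = 10.2 − 12.2 = -2
h=9: ŷ = 29 − 2.1·9 = 10.1; r = 5.1 − 10.1 = -5
h=10: ŷ = 29 − 2.1·10 = 8; r = 13 − 8 = 5
h=11: ŷ = 29 − 2.1·11 = 5.9; r = 3.9 − 5.9 = -2
h=12: ŷ = 29 − 2.1·12 = 3.8; r = 4.8 − 3.8 = 1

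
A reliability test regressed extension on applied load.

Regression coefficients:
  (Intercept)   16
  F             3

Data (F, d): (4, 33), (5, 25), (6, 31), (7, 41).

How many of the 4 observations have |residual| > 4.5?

2

F=4: ŷ = 16 + 3·4 = 28; e = 33 − 28 = 5
F=5: ŷ = 16 + 3·5 = 31; e = 25 − 31 = -6
F=6: ŷ = 16 + 3·6 = 34; e = 31 − 34 = -3
F=7: ŷ = 16 + 3·7 = 37; e = 41 − 37 = 4
|e| > 4.5: F=4 (|e|=5), F=5 (|e|=6) → 2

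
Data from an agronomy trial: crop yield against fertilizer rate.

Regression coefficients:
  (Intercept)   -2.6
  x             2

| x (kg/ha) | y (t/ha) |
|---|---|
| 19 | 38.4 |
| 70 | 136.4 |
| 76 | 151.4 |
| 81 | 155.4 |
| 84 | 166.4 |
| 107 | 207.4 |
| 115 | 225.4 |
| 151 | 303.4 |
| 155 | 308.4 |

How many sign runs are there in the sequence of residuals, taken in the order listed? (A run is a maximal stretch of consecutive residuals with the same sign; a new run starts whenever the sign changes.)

7 runs

x=19: ŷ = -2.6 + 2·19 = 35.4; e = 38.4 − 35.4 = 3
x=70: ŷ = -2.6 + 2·70 = 137.4; e = 136.4 − 137.4 = -1
x=76: ŷ = -2.6 + 2·76 = 149.4; e = 151.4 − 149.4 = 2
x=81: ŷ = -2.6 + 2·81 = 159.4; e = 155.4 − 159.4 = -4
x=84: ŷ = -2.6 + 2·84 = 165.4; e = 166.4 − 165.4 = 1
x=107: ŷ = -2.6 + 2·107 = 211.4; e = 207.4 − 211.4 = -4
x=115: ŷ = -2.6 + 2·115 = 227.4; e = 225.4 − 227.4 = -2
x=151: ŷ = -2.6 + 2·151 = 299.4; e = 303.4 − 299.4 = 4
x=155: ŷ = -2.6 + 2·155 = 307.4; e = 308.4 − 307.4 = 1
Signs: + − + − + − − + +
Runs: +×1, −×1, +×1, −×1, +×1, −×2, +×2 → 7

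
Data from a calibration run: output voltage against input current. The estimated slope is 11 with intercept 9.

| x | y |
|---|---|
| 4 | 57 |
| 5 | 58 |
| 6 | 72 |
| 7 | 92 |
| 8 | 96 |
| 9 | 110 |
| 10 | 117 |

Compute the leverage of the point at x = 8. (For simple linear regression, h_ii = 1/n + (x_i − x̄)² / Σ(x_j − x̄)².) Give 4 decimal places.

x̄ = (4 + 5 + 6 + 7 + 8 + 9 + 10)/7 = 7
Σ(x − x̄)² = 9 + 4 + 1 + 0 + 1 + 4 + 9 = 28
h = 1/7 + (1)²/28 = 0.142857 + 0.0357143 = 0.1786

h = 0.1786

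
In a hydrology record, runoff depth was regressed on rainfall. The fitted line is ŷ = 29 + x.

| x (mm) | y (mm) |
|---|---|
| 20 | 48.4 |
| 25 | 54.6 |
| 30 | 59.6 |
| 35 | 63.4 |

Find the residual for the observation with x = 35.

e = -0.6

ŷ = 29 + 35 = 64
e = 63.4 − 64 = -0.6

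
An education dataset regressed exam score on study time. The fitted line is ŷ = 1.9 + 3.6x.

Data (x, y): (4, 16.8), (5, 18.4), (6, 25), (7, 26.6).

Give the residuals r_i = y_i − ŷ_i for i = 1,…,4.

x=4: ŷ = 1.9 + 3.6·4 = 16.3; r = 16.8 − 16.3 = 0.5
x=5: ŷ = 1.9 + 3.6·5 = 19.9; r = 18.4 − 19.9 = -1.5
x=6: ŷ = 1.9 + 3.6·6 = 23.5; r = 25 − 23.5 = 1.5
x=7: ŷ = 1.9 + 3.6·7 = 27.1; r = 26.6 − 27.1 = -0.5

0.5, -1.5, 1.5, -0.5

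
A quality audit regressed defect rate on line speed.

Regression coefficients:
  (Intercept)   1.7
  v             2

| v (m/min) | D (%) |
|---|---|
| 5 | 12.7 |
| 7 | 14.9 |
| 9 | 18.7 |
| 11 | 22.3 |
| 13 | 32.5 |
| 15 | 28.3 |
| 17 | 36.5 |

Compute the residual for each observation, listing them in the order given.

1, -0.8, -1, -1.4, 4.8, -3.4, 0.8

v=5: ŷ = 1.7 + 2·5 = 11.7; r = 12.7 − 11.7 = 1
v=7: ŷ = 1.7 + 2·7 = 15.7; r = 14.9 − 15.7 = -0.8
v=9: ŷ = 1.7 + 2·9 = 19.7; r = 18.7 − 19.7 = -1
v=11: ŷ = 1.7 + 2·11 = 23.7; r = 22.3 − 23.7 = -1.4
v=13: ŷ = 1.7 + 2·13 = 27.7; r = 32.5 − 27.7 = 4.8
v=15: ŷ = 1.7 + 2·15 = 31.7; r = 28.3 − 31.7 = -3.4
v=17: ŷ = 1.7 + 2·17 = 35.7; r = 36.5 − 35.7 = 0.8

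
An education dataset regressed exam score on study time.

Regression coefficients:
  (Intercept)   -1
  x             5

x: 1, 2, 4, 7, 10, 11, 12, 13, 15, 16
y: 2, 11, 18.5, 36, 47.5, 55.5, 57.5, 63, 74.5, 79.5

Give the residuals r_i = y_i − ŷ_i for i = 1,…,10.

x=1: ŷ = -1 + 5·1 = 4; r = 2 − 4 = -2
x=2: ŷ = -1 + 5·2 = 9; r = 11 − 9 = 2
x=4: ŷ = -1 + 5·4 = 19; r = 18.5 − 19 = -0.5
x=7: ŷ = -1 + 5·7 = 34; r = 36 − 34 = 2
x=10: ŷ = -1 + 5·10 = 49; r = 47.5 − 49 = -1.5
x=11: ŷ = -1 + 5·11 = 54; r = 55.5 − 54 = 1.5
x=12: ŷ = -1 + 5·12 = 59; r = 57.5 − 59 = -1.5
x=13: ŷ = -1 + 5·13 = 64; r = 63 − 64 = -1
x=15: ŷ = -1 + 5·15 = 74; r = 74.5 − 74 = 0.5
x=16: ŷ = -1 + 5·16 = 79; r = 79.5 − 79 = 0.5

-2, 2, -0.5, 2, -1.5, 1.5, -1.5, -1, 0.5, 0.5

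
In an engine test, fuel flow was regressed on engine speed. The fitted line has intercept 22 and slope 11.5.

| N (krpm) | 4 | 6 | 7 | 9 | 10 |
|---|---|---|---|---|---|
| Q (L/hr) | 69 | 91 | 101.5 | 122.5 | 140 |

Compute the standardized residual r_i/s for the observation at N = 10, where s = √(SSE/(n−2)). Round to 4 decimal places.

1.1619

N=4: ŷ = 22 + 11.5·4 = 68; r = 69 − 68 = 1
N=6: ŷ = 22 + 11.5·6 = 91; r = 91 − 91 = 0
N=7: ŷ = 22 + 11.5·7 = 102.5; r = 101.5 − 102.5 = -1
N=9: ŷ = 22 + 11.5·9 = 125.5; r = 122.5 − 125.5 = -3
N=10: ŷ = 22 + 11.5·10 = 137; r = 140 − 137 = 3
SSE = 1 + 0 + 1 + 9 + 9 = 20
s = √(20/3) = 2.58199
r/s = 3 / 2.58199 = 1.1619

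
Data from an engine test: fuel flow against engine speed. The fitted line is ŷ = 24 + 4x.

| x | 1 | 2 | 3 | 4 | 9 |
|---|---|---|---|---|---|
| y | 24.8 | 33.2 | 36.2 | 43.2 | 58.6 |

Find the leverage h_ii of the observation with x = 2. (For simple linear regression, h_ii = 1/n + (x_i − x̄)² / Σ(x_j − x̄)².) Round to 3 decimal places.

h = 0.284

x̄ = (1 + 2 + 3 + 4 + 9)/5 = 3.8
Σ(x − x̄)² = 7.84 + 3.24 + 0.64 + 0.04 + 27.04 = 38.8
h = 1/5 + (-1.8)²/38.8 = 0.2 + 0.0835052 = 0.284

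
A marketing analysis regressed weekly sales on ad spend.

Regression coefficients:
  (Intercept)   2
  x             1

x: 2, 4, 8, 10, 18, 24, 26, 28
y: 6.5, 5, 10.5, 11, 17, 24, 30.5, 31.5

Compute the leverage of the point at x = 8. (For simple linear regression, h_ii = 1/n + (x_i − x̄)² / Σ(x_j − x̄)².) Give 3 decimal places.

x̄ = (2 + 4 + 8 + 10 + 18 + 24 + 26 + 28)/8 = 15
Σ(x − x̄)² = 169 + 121 + 49 + 25 + 9 + 81 + 121 + 169 = 744
h = 1/8 + (-7)²/744 = 0.125 + 0.0658602 = 0.191

h = 0.191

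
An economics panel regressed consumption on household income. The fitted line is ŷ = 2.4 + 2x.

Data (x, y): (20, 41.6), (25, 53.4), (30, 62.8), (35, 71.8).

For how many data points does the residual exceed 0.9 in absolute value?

x=20: ŷ = 2.4 + 2·20 = 42.4; r = 41.6 − 42.4 = -0.8
x=25: ŷ = 2.4 + 2·25 = 52.4; r = 53.4 − 52.4 = 1
x=30: ŷ = 2.4 + 2·30 = 62.4; r = 62.8 − 62.4 = 0.4
x=35: ŷ = 2.4 + 2·35 = 72.4; r = 71.8 − 72.4 = -0.6
|r| > 0.9: x=25 (|r|=1) → 1

1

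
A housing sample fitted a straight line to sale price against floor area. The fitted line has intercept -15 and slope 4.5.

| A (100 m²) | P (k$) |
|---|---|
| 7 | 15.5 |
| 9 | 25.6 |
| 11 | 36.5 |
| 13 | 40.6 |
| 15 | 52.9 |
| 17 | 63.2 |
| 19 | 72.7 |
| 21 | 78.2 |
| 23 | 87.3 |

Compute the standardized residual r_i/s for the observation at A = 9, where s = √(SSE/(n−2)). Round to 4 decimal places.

A=7: P̂ = -15 + 4.5·7 = 16.5; r = 15.5 − 16.5 = -1
A=9: P̂ = -15 + 4.5·9 = 25.5; r = 25.6 − 25.5 = 0.1
A=11: P̂ = -15 + 4.5·11 = 34.5; r = 36.5 − 34.5 = 2
A=13: P̂ = -15 + 4.5·13 = 43.5; r = 40.6 − 43.5 = -2.9
A=15: P̂ = -15 + 4.5·15 = 52.5; r = 52.9 − 52.5 = 0.4
A=17: P̂ = -15 + 4.5·17 = 61.5; r = 63.2 − 61.5 = 1.7
A=19: P̂ = -15 + 4.5·19 = 70.5; r = 72.7 − 70.5 = 2.2
A=21: P̂ = -15 + 4.5·21 = 79.5; r = 78.2 − 79.5 = -1.3
A=23: P̂ = -15 + 4.5·23 = 88.5; r = 87.3 − 88.5 = -1.2
SSE = 1 + 0.01 + 4 + 8.41 + 0.16 + 2.89 + 4.84 + 1.69 + 1.44 = 24.44
s = √(24.44/7) = 1.86854
r/s = 0.1 / 1.86854 = 0.0535

0.0535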